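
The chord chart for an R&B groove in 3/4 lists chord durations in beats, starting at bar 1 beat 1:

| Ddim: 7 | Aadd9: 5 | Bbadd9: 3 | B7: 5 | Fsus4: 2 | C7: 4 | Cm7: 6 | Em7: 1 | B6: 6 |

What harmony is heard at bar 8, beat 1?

Beat 1 of bar 8 is beat (8−1)×3 + 1 = 22 overall.
Running totals: Ddim ends at 7, Aadd9 ends at 12, Bbadd9 ends at 15, B7 ends at 20, Fsus4 ends at 22.
Beat 22 falls within Fsus4.

Fsus4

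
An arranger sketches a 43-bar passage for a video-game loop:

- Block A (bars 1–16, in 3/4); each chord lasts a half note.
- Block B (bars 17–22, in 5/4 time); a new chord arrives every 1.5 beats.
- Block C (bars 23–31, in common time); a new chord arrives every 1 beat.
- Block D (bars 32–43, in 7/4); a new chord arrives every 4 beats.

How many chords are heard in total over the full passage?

A: 16 bars × 3 beats = 48 beats; 2 beats/chord → 24 chords.
B: 6 bars × 5 beats = 30 beats; 1.5 beats/chord → 20 chords.
C: 9 bars × 4 beats = 36 beats; 1 beat/chord → 36 chords.
D: 12 bars × 7 beats = 84 beats; 4 beats/chord → 21 chords.
Total: 24 + 20 + 36 + 21 = 101.

101 chords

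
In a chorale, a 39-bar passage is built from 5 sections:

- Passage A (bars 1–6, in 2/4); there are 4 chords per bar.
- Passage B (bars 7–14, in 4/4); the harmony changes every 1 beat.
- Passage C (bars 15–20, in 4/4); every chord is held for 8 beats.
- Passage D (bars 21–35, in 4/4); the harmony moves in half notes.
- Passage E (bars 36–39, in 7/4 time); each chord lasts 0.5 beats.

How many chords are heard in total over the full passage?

A has 12 beats and chords last 0.5 each, so 24 chords.
B has 32 beats and chords last 1 each, so 32 chords.
C has 24 beats and chords last 8 each, so 3 chords.
D has 60 beats and chords last 2 each, so 30 chords.
E has 28 beats and chords last 0.5 each, so 56 chords.
Total: 24 + 32 + 3 + 30 + 56 = 145.

145 chords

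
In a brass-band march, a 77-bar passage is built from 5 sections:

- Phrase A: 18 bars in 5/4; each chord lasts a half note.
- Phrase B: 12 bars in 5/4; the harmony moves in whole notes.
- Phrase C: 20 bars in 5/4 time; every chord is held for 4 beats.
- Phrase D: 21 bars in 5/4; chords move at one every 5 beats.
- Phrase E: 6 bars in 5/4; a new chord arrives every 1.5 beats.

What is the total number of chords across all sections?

A: 18·5 = 90 beats, 90/2 = 45 chords.
B: 12·5 = 60 beats, 60/4 = 15 chords.
C: 20·5 = 100 beats, 100/4 = 25 chords.
D: 21·5 = 105 beats, 105/5 = 21 chords.
E: 6·5 = 30 beats, 30/1.5 = 20 chords.
Total: 45 + 15 + 25 + 21 + 20 = 126.

126 chords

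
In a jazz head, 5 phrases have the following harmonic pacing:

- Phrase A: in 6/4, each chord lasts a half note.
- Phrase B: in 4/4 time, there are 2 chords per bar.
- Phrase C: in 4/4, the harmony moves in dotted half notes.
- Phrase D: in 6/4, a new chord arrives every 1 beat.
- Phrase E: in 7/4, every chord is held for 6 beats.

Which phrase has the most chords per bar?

A: 6/2 = 3 chords/bar.
B: 4/2 = 2 chords/bar.
C: 4/3 = 4/3 chords/bar.
D: 6/1 = 6 chords/bar.
E: 7/6 = 7/6 chords/bar.
Fastest is D at 6 chords/bar.

Phrase D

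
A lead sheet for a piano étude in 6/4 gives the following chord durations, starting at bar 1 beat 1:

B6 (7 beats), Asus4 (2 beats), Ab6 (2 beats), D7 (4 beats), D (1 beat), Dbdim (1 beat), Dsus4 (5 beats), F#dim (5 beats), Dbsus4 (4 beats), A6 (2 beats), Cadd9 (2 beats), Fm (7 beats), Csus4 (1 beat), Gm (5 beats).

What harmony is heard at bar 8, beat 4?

Gm

Beat 4 of bar 8 is beat (8−1)×6 + 4 = 46 overall.
Running totals: B6 ends at 7, Asus4 ends at 9, Ab6 ends at 11, D7 ends at 15, D ends at 16, Dbdim ends at 17, Dsus4 ends at 22, F#dim ends at 27, Dbsus4 ends at 31, A6 ends at 33, Cadd9 ends at 35, Fm ends at 42, Csus4 ends at 43, Gm ends at 48.
Beat 46 falls within Gm.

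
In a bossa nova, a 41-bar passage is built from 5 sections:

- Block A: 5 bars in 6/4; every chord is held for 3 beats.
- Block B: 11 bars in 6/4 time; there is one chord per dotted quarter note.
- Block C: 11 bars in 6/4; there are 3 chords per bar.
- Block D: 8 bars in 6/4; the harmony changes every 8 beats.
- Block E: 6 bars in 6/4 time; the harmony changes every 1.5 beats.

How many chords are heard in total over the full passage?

117 chords

A: 5·6 = 30 beats, 30/3 = 10 chords.
B: 11·6 = 66 beats, 66/1.5 = 44 chords.
C: 11·6 = 66 beats, 66/2 = 33 chords.
D: 8·6 = 48 beats, 48/8 = 6 chords.
E: 6·6 = 36 beats, 36/1.5 = 24 chords.
Total: 10 + 44 + 33 + 6 + 24 = 117.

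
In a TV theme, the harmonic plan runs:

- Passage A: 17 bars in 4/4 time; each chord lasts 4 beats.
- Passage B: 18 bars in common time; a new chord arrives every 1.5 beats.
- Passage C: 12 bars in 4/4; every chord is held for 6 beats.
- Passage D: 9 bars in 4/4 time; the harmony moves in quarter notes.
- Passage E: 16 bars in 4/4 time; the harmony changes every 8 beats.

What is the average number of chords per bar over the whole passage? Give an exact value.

1.625 chords per bar

A: 17 bars of 4 beats is 68 beats; at 4 beats each that's 17 chords.
B: 18 bars of 4 beats is 72 beats; at 1.5 beats each that's 48 chords.
C: 12 bars of 4 beats is 48 beats; at 6 beats each that's 8 chords.
D: 9 bars of 4 beats is 36 beats; at 1 beat each that's 36 chords.
E: 16 bars of 4 beats is 64 beats; at 8 beats each that's 8 chords.
Overall: 117 chords over 72 bars → 117/72 = 1.625 chords per bar.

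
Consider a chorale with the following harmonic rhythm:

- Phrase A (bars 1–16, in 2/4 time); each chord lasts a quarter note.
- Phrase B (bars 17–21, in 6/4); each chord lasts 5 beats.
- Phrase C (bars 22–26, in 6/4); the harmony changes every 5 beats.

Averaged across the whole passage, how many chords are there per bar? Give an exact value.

22/13 chords per bar

A: 16 bars of 2 beats is 32 beats; at 1 beat each that's 32 chords.
B: 5 bars of 6 beats is 30 beats; at 5 beats each that's 6 chords.
C: 5 bars of 6 beats is 30 beats; at 5 beats each that's 6 chords.
Overall: 44 chords over 26 bars → 44/26 = 22/13 chords per bar.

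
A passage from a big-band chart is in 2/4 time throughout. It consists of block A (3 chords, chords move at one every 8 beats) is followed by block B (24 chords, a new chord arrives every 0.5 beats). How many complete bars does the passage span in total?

18 bars

A: 3 × 8 = 24 beats = 12 bars.
B: 24 × 0.5 = 12 beats = 6 bars.
Total: 12 + 6 = 18 bars.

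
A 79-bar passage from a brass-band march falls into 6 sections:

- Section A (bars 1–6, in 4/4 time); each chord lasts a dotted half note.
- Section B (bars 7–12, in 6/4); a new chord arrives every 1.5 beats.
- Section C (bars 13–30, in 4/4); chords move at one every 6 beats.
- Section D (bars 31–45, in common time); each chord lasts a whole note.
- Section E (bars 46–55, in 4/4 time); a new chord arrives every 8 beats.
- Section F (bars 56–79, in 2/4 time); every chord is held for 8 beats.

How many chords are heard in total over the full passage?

70 chords

A has 24 beats and chords last 3 each, so 8 chords.
B has 36 beats and chords last 1.5 each, so 24 chords.
C has 72 beats and chords last 6 each, so 12 chords.
D has 60 beats and chords last 4 each, so 15 chords.
E has 40 beats and chords last 8 each, so 5 chords.
F has 48 beats and chords last 8 each, so 6 chords.
Total: 8 + 24 + 12 + 15 + 5 + 6 = 70.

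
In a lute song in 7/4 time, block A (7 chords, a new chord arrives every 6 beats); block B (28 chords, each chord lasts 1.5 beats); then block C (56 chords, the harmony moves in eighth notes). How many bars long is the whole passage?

16 bars

A: 7 × 6 = 42 beats = 6 bars.
B: 28 × 1.5 = 42 beats = 6 bars.
C: 56 × 0.5 = 28 beats = 4 bars.
Total: 6 + 6 + 4 = 16 bars.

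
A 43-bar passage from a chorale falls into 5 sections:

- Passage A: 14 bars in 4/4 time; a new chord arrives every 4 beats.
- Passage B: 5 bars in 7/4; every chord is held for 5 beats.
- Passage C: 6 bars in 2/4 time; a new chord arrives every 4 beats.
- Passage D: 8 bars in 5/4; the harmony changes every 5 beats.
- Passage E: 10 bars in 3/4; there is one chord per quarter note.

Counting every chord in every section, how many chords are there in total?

62 chords

A: 14·4 = 56 beats, 56/4 = 14 chords.
B: 5·7 = 35 beats, 35/5 = 7 chords.
C: 6·2 = 12 beats, 12/4 = 3 chords.
D: 8·5 = 40 beats, 40/5 = 8 chords.
E: 10·3 = 30 beats, 30/1 = 30 chords.
Total: 14 + 7 + 3 + 8 + 30 = 62.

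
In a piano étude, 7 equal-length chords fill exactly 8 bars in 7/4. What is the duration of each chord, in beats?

8 beats

8 bars × 7 beats/bar = 56 beats total.
56 beats ÷ 7 chords = 8 beats per chord.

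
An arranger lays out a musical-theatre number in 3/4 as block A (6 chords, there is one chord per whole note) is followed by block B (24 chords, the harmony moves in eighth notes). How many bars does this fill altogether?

A: 6 × 4 = 24 beats = 8 bars.
B: 24 × 0.5 = 12 beats = 4 bars.
Total: 8 + 4 = 12 bars.

12 bars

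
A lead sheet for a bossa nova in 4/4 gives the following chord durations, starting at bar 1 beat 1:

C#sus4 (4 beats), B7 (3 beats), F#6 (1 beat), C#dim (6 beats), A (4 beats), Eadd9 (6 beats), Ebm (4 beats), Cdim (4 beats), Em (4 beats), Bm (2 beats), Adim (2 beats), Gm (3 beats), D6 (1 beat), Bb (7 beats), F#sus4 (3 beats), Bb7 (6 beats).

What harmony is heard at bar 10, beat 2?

Bm

Beat 2 of bar 10 is beat (10−1)×4 + 2 = 38 overall.
Running totals: C#sus4 ends at 4, B7 ends at 7, F#6 ends at 8, C#dim ends at 14, A ends at 18, Eadd9 ends at 24, Ebm ends at 28, Cdim ends at 32, Em ends at 36, Bm ends at 38.
Beat 38 falls within Bm.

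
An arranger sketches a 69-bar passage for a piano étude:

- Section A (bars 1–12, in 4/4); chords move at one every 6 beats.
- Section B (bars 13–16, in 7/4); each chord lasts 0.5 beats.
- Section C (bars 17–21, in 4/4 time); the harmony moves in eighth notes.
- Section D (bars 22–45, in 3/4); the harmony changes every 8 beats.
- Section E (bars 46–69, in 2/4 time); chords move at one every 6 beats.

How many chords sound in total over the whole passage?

A: 12·4 = 48 beats, 48/6 = 8 chords.
B: 4·7 = 28 beats, 28/0.5 = 56 chords.
C: 5·4 = 20 beats, 20/0.5 = 40 chords.
D: 24·3 = 72 beats, 72/8 = 9 chords.
E: 24·2 = 48 beats, 48/6 = 8 chords.
Total: 8 + 56 + 40 + 9 + 8 = 121.

121 chords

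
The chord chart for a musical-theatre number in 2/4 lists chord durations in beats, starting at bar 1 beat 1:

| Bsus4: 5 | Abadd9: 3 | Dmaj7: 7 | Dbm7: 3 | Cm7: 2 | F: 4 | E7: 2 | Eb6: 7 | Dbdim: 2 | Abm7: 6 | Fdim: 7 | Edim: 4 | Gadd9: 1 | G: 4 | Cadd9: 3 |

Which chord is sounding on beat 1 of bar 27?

Beat 1 of bar 27 is beat (27−1)×2 + 1 = 53 overall.
Running totals: Bsus4 ends at 5, Abadd9 ends at 8, Dmaj7 ends at 15, Dbm7 ends at 18, Cm7 ends at 20, F ends at 24, E7 ends at 26, Eb6 ends at 33, Dbdim ends at 35, Abm7 ends at 41, Fdim ends at 48, Edim ends at 52, Gadd9 ends at 53.
Beat 53 falls within Gadd9.

Gadd9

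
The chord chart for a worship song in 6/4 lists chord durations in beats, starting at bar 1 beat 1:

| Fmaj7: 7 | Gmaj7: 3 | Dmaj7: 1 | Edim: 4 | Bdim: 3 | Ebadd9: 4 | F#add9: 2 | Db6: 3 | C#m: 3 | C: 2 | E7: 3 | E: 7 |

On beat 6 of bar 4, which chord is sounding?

F#add9

Beat 6 of bar 4 is beat (4−1)×6 + 6 = 24 overall.
Running totals: Fmaj7 ends at 7, Gmaj7 ends at 10, Dmaj7 ends at 11, Edim ends at 15, Bdim ends at 18, Ebadd9 ends at 22, F#add9 ends at 24.
Beat 24 falls within F#add9.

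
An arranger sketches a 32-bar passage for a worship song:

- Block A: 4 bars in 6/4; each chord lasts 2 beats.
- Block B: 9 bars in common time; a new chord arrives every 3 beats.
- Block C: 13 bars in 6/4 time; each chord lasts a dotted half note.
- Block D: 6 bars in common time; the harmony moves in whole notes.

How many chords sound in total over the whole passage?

A has 24 beats and chords last 2 each, so 12 chords.
B has 36 beats and chords last 3 each, so 12 chords.
C has 78 beats and chords last 3 each, so 26 chords.
D has 24 beats and chords last 4 each, so 6 chords.
Total: 12 + 12 + 26 + 6 = 56.

56 chords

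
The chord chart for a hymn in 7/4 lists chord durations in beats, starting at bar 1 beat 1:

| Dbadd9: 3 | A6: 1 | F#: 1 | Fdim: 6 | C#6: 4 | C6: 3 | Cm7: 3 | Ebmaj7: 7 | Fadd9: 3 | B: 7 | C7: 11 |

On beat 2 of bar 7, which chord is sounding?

C7

Beat 2 of bar 7 is beat (7−1)×7 + 2 = 44 overall.
Running totals: Dbadd9 ends at 3, A6 ends at 4, F# ends at 5, Fdim ends at 11, C#6 ends at 15, C6 ends at 18, Cm7 ends at 21, Ebmaj7 ends at 28, Fadd9 ends at 31, B ends at 38, C7 ends at 49.
Beat 44 falls within C7.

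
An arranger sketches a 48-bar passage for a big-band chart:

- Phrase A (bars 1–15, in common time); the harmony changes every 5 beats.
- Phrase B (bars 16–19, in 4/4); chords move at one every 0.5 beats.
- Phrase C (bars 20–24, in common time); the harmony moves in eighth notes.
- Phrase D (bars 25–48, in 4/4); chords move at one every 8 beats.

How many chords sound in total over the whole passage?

A: 15·4 = 60 beats, 60/5 = 12 chords.
B: 4·4 = 16 beats, 16/0.5 = 32 chords.
C: 5·4 = 20 beats, 20/0.5 = 40 chords.
D: 24·4 = 96 beats, 96/8 = 12 chords.
Total: 12 + 32 + 40 + 12 = 96.

96 chords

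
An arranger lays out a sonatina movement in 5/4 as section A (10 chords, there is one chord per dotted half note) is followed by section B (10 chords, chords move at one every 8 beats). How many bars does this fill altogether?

22 bars

A: 10 × 3 = 30 beats = 6 bars.
B: 10 × 8 = 80 beats = 16 bars.
Total: 6 + 16 = 22 bars.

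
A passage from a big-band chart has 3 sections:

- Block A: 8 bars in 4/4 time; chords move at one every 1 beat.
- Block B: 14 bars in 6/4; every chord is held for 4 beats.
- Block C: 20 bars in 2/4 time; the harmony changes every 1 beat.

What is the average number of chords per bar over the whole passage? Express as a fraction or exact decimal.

31/14 chords per bar

A: 8 bars of 4 beats is 32 beats; at 1 beat each that's 32 chords.
B: 14 bars of 6 beats is 84 beats; at 4 beats each that's 21 chords.
C: 20 bars of 2 beats is 40 beats; at 1 beat each that's 40 chords.
Overall: 93 chords over 42 bars → 93/42 = 31/14 chords per bar.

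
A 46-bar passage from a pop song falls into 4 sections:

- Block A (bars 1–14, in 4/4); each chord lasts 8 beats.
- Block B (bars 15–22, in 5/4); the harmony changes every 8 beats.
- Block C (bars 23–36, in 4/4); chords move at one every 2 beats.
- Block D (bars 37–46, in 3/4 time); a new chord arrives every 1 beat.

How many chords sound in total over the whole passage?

A: 14·4 = 56 beats, 56/8 = 7 chords.
B: 8·5 = 40 beats, 40/8 = 5 chords.
C: 14·4 = 56 beats, 56/2 = 28 chords.
D: 10·3 = 30 beats, 30/1 = 30 chords.
Total: 7 + 5 + 28 + 30 = 70.

70 chords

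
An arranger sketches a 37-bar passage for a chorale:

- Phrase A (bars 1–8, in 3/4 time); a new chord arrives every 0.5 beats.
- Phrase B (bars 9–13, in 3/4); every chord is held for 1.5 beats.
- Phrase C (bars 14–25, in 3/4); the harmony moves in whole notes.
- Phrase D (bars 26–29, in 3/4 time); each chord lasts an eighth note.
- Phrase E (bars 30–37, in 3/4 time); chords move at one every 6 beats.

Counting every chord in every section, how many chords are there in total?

A: 8 bars × 3 beats = 24 beats; 0.5 beats/chord → 48 chords.
B: 5 bars × 3 beats = 15 beats; 1.5 beats/chord → 10 chords.
C: 12 bars × 3 beats = 36 beats; 4 beats/chord → 9 chords.
D: 4 bars × 3 beats = 12 beats; 0.5 beats/chord → 24 chords.
E: 8 bars × 3 beats = 24 beats; 6 beats/chord → 4 chords.
Total: 48 + 10 + 9 + 24 + 4 = 95.

95 chords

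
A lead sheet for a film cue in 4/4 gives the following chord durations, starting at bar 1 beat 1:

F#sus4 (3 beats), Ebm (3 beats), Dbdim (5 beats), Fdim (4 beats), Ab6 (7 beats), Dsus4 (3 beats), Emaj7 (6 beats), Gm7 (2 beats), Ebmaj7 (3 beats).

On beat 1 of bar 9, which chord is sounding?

Gm7

Beat 1 of bar 9 is beat (9−1)×4 + 1 = 33 overall.
Running totals: F#sus4 ends at 3, Ebm ends at 6, Dbdim ends at 11, Fdim ends at 15, Ab6 ends at 22, Dsus4 ends at 25, Emaj7 ends at 31, Gm7 ends at 33.
Beat 33 falls within Gm7.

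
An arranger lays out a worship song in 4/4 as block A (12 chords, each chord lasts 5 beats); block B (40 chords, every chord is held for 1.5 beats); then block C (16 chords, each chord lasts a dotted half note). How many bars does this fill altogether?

A: 12 × 5 = 60 beats = 15 bars.
B: 40 × 1.5 = 60 beats = 15 bars.
C: 16 × 3 = 48 beats = 12 bars.
Total: 15 + 15 + 12 = 42 bars.

42 bars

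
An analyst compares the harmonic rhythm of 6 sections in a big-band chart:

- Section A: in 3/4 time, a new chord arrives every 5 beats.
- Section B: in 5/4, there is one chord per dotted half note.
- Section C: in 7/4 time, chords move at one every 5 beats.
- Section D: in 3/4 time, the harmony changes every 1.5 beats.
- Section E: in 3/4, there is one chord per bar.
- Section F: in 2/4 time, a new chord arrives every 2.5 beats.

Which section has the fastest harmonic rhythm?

Section D

A: each chord is 5 beats in 3/4, so 0.6 per bar.
B: each chord is 3 beats in 5/4, so 5/3 per bar.
C: each chord is 5 beats in 7/4, so 1.4 per bar.
D: each chord is 1.5 beats in 3/4, so 2 per bar.
E: each chord is 3 beats in 3/4, so 1 per bar.
F: each chord is 2.5 beats in 2/4, so 0.8 per bar.
Fastest is D at 2 chords/bar.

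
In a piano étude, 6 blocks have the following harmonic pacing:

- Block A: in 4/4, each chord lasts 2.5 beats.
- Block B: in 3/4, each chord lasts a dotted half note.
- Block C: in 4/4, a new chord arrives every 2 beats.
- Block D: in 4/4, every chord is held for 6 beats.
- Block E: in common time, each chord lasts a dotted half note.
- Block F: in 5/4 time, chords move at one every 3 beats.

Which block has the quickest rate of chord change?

A: 4/2.5 = 1.6 chords/bar.
B: 3/3 = 1 chord/bar.
C: 4/2 = 2 chords/bar.
D: 4/6 = 2/3 chords/bar.
E: 4/3 = 4/3 chords/bar.
F: 5/3 = 5/3 chords/bar.
Fastest is C at 2 chords/bar.

Block C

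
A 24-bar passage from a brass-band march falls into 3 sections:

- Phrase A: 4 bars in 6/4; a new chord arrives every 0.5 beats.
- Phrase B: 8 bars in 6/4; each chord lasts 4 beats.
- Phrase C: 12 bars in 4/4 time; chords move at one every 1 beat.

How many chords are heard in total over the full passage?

108 chords

A: 4 bars × 6 beats = 24 beats; 0.5 beats/chord → 48 chords.
B: 8 bars × 6 beats = 48 beats; 4 beats/chord → 12 chords.
C: 12 bars × 4 beats = 48 beats; 1 beat/chord → 48 chords.
Total: 48 + 12 + 48 = 108.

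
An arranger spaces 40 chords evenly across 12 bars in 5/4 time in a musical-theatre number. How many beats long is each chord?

1.5 beats

12 bars × 5 beats/bar = 60 beats total.
60 beats ÷ 40 chords = 1.5 beats per chord.
(That is a dotted quarter note.)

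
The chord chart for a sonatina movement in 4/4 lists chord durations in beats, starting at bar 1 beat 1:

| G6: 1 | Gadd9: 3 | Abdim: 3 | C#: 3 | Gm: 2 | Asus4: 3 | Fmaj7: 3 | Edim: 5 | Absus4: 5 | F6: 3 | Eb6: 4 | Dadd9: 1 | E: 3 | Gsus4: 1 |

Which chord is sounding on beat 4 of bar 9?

Dadd9

Beat 4 of bar 9 is beat (9−1)×4 + 4 = 36 overall.
Running totals: G6 ends at 1, Gadd9 ends at 4, Abdim ends at 7, C# ends at 10, Gm ends at 12, Asus4 ends at 15, Fmaj7 ends at 18, Edim ends at 23, Absus4 ends at 28, F6 ends at 31, Eb6 ends at 35, Dadd9 ends at 36.
Beat 36 falls within Dadd9.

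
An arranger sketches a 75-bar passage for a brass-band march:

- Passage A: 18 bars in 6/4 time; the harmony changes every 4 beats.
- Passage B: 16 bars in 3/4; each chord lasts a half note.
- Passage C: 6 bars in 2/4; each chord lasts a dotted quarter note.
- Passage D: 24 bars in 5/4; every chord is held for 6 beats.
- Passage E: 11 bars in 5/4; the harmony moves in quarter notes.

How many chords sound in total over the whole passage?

134 chords

A: 18·6 = 108 beats, 108/4 = 27 chords.
B: 16·3 = 48 beats, 48/2 = 24 chords.
C: 6·2 = 12 beats, 12/1.5 = 8 chords.
D: 24·5 = 120 beats, 120/6 = 20 chords.
E: 11·5 = 55 beats, 55/1 = 55 chords.
Total: 27 + 24 + 8 + 20 + 55 = 134.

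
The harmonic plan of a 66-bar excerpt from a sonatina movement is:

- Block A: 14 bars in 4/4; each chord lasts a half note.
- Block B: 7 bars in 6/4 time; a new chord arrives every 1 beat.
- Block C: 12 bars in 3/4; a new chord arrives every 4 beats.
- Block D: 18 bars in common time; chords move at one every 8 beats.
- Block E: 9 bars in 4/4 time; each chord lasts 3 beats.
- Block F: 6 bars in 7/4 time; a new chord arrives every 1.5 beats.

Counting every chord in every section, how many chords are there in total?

128 chords

A: 14 bars × 4 beats = 56 beats; 2 beats/chord → 28 chords.
B: 7 bars × 6 beats = 42 beats; 1 beat/chord → 42 chords.
C: 12 bars × 3 beats = 36 beats; 4 beats/chord → 9 chords.
D: 18 bars × 4 beats = 72 beats; 8 beats/chord → 9 chords.
E: 9 bars × 4 beats = 36 beats; 3 beats/chord → 12 chords.
F: 6 bars × 7 beats = 42 beats; 1.5 beats/chord → 28 chords.
Total: 28 + 42 + 9 + 9 + 12 + 28 = 128.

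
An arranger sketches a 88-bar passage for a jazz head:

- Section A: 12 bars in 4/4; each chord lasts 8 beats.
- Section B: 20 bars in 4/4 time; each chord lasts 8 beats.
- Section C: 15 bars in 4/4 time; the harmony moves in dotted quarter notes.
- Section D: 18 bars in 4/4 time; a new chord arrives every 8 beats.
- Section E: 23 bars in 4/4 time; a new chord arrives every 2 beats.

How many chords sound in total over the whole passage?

A: 12·4 = 48 beats, 48/8 = 6 chords.
B: 20·4 = 80 beats, 80/8 = 10 chords.
C: 15·4 = 60 beats, 60/1.5 = 40 chords.
D: 18·4 = 72 beats, 72/8 = 9 chords.
E: 23·4 = 92 beats, 92/2 = 46 chords.
Total: 6 + 10 + 40 + 9 + 46 = 111.

111 chords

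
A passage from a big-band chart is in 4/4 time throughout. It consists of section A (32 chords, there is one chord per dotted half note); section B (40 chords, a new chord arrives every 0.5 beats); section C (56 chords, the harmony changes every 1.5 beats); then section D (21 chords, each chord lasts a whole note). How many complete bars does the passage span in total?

71 bars

A: 32 × 3 = 96 beats = 24 bars.
B: 40 × 0.5 = 20 beats = 5 bars.
C: 56 × 1.5 = 84 beats = 21 bars.
D: 21 × 4 = 84 beats = 21 bars.
Total: 24 + 5 + 21 + 21 = 71 bars.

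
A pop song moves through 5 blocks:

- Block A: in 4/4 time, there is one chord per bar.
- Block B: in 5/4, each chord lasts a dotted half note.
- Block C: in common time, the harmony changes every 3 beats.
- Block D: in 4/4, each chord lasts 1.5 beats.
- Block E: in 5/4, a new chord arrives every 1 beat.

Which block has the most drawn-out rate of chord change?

Block A

A: 4/4 = 1 chord/bar.
B: 5/3 = 5/3 chords/bar.
C: 4/3 = 4/3 chords/bar.
D: 4/1.5 = 8/3 chords/bar.
E: 5/1 = 5 chords/bar.
Slowest is A at 1 chords/bar.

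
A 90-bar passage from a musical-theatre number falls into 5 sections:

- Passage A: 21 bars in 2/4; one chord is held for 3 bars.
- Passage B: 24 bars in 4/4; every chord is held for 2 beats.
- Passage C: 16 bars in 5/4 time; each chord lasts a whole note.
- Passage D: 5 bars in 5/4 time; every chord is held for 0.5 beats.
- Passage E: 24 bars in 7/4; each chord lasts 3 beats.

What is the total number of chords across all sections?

181 chords

A: 21·2 = 42 beats, 42/6 = 7 chords.
B: 24·4 = 96 beats, 96/2 = 48 chords.
C: 16·5 = 80 beats, 80/4 = 20 chords.
D: 5·5 = 25 beats, 25/0.5 = 50 chords.
E: 24·7 = 168 beats, 168/3 = 56 chords.
Total: 7 + 48 + 20 + 50 + 56 = 181.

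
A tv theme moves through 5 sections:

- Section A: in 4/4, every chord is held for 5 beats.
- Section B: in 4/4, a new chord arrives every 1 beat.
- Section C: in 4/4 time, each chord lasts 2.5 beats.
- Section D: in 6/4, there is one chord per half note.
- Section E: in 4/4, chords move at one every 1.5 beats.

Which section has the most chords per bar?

A: 4 beats/bar ÷ 5 beats/chord = 0.8 chords/bar.
B: 4 beats/bar ÷ 1 beat/chord = 4 chords/bar.
C: 4 beats/bar ÷ 2.5 beats/chord = 1.6 chords/bar.
D: 6 beats/bar ÷ 2 beats/chord = 3 chords/bar.
E: 4 beats/bar ÷ 1.5 beats/chord = 8/3 chords/bar.
Fastest is B at 4 chords/bar.

Section B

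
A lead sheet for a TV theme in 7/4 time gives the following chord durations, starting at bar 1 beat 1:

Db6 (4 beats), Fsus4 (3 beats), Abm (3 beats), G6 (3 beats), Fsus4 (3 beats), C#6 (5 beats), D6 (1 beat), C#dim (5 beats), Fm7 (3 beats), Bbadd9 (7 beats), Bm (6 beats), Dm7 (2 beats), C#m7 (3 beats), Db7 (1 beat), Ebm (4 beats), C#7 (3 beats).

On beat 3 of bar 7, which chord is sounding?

Beat 3 of bar 7 is beat (7−1)×7 + 3 = 45 overall.
Running totals: Db6 ends at 4, Fsus4 ends at 7, Abm ends at 10, G6 ends at 13, Fsus4 ends at 16, C#6 ends at 21, D6 ends at 22, C#dim ends at 27, Fm7 ends at 30, Bbadd9 ends at 37, Bm ends at 43, Dm7 ends at 45.
Beat 45 falls within Dm7.

Dm7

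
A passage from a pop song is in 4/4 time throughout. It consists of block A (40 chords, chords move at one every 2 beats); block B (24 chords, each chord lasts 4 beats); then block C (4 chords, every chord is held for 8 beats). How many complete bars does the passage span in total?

A: 40 × 2 = 80 beats = 20 bars.
B: 24 × 4 = 96 beats = 24 bars.
C: 4 × 8 = 32 beats = 8 bars.
Total: 20 + 24 + 8 = 52 bars.

52 bars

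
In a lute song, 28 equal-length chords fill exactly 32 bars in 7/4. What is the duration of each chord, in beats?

32 bars × 7 beats/bar = 224 beats total.
224 beats ÷ 28 chords = 8 beats per chord.

8 beats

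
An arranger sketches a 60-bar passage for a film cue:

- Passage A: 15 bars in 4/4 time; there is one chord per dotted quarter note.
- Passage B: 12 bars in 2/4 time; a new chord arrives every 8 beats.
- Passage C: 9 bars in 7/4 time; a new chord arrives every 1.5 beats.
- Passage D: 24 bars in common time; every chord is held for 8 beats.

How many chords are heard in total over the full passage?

97 chords

A: 15·4 = 60 beats, 60/1.5 = 40 chords.
B: 12·2 = 24 beats, 24/8 = 3 chords.
C: 9·7 = 63 beats, 63/1.5 = 42 chords.
D: 24·4 = 96 beats, 96/8 = 12 chords.
Total: 40 + 3 + 42 + 12 = 97.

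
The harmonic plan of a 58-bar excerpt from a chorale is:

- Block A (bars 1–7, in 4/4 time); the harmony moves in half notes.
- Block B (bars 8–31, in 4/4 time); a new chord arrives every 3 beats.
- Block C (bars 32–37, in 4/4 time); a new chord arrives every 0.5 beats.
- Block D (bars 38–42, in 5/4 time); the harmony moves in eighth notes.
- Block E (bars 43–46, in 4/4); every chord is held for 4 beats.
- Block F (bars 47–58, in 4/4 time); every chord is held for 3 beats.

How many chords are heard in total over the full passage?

164 chords

A: 7·4 = 28 beats, 28/2 = 14 chords.
B: 24·4 = 96 beats, 96/3 = 32 chords.
C: 6·4 = 24 beats, 24/0.5 = 48 chords.
D: 5·5 = 25 beats, 25/0.5 = 50 chords.
E: 4·4 = 16 beats, 16/4 = 4 chords.
F: 12·4 = 48 beats, 48/3 = 16 chords.
Total: 14 + 32 + 48 + 50 + 4 + 16 = 164.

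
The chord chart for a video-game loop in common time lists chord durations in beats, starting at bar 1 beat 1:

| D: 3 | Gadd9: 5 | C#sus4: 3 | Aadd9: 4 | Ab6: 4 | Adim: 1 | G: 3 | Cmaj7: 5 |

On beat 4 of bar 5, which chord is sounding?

Adim

Beat 4 of bar 5 is beat (5−1)×4 + 4 = 20 overall.
Running totals: D ends at 3, Gadd9 ends at 8, C#sus4 ends at 11, Aadd9 ends at 15, Ab6 ends at 19, Adim ends at 20.
Beat 20 falls within Adim.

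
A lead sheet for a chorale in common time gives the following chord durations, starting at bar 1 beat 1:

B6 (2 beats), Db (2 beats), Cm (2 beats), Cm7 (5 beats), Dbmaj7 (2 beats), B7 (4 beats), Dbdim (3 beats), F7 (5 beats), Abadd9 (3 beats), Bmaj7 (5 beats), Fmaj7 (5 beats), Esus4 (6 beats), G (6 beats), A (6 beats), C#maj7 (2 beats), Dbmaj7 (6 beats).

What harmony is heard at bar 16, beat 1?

Dbmaj7

Beat 1 of bar 16 is beat (16−1)×4 + 1 = 61 overall.
Running totals: B6 ends at 2, Db ends at 4, Cm ends at 6, Cm7 ends at 11, Dbmaj7 ends at 13, B7 ends at 17, Dbdim ends at 20, F7 ends at 25, Abadd9 ends at 28, Bmaj7 ends at 33, Fmaj7 ends at 38, Esus4 ends at 44, G ends at 50, A ends at 56, C#maj7 ends at 58, Dbmaj7 ends at 64.
Beat 61 falls within Dbmaj7.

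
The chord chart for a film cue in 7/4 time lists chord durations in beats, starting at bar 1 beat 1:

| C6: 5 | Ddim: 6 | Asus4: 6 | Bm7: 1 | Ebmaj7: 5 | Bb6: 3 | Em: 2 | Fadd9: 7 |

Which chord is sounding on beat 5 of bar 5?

Beat 5 of bar 5 is beat (5−1)×7 + 5 = 33 overall.
Running totals: C6 ends at 5, Ddim ends at 11, Asus4 ends at 17, Bm7 ends at 18, Ebmaj7 ends at 23, Bb6 ends at 26, Em ends at 28, Fadd9 ends at 35.
Beat 33 falls within Fadd9.

Fadd9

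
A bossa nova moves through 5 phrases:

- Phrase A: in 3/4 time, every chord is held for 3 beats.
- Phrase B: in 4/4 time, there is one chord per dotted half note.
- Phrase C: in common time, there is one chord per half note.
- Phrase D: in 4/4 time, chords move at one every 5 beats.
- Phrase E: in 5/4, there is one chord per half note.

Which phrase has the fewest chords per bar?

Phrase D

A: 3/3 = 1 chord/bar.
B: 4/3 = 4/3 chords/bar.
C: 4/2 = 2 chords/bar.
D: 4/5 = 0.8 chords/bar.
E: 5/2 = 2.5 chords/bar.
Slowest is D at 0.8 chords/bar.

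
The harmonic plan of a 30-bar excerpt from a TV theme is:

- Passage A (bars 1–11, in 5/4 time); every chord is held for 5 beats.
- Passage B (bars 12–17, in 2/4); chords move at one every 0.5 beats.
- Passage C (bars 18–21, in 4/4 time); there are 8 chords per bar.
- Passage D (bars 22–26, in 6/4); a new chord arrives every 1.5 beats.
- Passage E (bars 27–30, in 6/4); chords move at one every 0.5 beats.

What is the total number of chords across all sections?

A: 11 bars × 5 beats = 55 beats; 5 beats/chord → 11 chords.
B: 6 bars × 2 beats = 12 beats; 0.5 beats/chord → 24 chords.
C: 4 bars × 4 beats = 16 beats; 0.5 beats/chord → 32 chords.
D: 5 bars × 6 beats = 30 beats; 1.5 beats/chord → 20 chords.
E: 4 bars × 6 beats = 24 beats; 0.5 beats/chord → 48 chords.
Total: 11 + 24 + 32 + 20 + 48 = 135.

135 chords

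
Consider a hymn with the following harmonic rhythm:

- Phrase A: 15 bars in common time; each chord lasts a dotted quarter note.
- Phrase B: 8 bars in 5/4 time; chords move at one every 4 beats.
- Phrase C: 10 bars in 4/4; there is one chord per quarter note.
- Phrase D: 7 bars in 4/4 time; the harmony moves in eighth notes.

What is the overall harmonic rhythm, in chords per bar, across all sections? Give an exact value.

3.65 chords per bar

A: 15 × 4 = 60 beats ÷ 1.5 = 40 chords.
B: 8 × 5 = 40 beats ÷ 4 = 10 chords.
C: 10 × 4 = 40 beats ÷ 1 = 40 chords.
D: 7 × 4 = 28 beats ÷ 0.5 = 56 chords.
Overall: 146 chords over 40 bars → 146/40 = 3.65 chords per bar.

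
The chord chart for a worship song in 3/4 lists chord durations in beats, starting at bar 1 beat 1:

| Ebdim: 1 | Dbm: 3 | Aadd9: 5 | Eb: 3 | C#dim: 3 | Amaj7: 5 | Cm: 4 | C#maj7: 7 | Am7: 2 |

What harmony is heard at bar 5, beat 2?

C#dim

Beat 2 of bar 5 is beat (5−1)×3 + 2 = 14 overall.
Running totals: Ebdim ends at 1, Dbm ends at 4, Aadd9 ends at 9, Eb ends at 12, C#dim ends at 15.
Beat 14 falls within C#dim.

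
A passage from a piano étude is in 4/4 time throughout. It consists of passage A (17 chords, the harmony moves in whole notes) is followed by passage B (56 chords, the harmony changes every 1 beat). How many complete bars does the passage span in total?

A: 17 × 4 = 68 beats = 17 bars.
B: 56 × 1 = 56 beats = 14 bars.
Total: 17 + 14 = 31 bars.

31 bars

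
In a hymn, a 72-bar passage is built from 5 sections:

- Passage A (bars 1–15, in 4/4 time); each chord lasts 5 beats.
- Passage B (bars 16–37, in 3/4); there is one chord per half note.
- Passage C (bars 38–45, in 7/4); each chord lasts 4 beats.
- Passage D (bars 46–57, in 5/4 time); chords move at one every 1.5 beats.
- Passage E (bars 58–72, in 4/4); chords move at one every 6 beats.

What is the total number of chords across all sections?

A: 15 bars × 4 beats = 60 beats; 5 beats/chord → 12 chords.
B: 22 bars × 3 beats = 66 beats; 2 beats/chord → 33 chords.
C: 8 bars × 7 beats = 56 beats; 4 beats/chord → 14 chords.
D: 12 bars × 5 beats = 60 beats; 1.5 beats/chord → 40 chords.
E: 15 bars × 4 beats = 60 beats; 6 beats/chord → 10 chords.
Total: 12 + 33 + 14 + 40 + 10 = 109.

109 chords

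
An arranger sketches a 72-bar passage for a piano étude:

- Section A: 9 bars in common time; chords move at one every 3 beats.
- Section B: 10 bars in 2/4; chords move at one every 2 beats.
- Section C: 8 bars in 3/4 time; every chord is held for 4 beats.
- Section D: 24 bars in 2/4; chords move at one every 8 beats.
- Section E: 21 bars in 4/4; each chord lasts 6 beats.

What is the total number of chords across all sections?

48 chords

A: 9 bars × 4 beats = 36 beats; 3 beats/chord → 12 chords.
B: 10 bars × 2 beats = 20 beats; 2 beats/chord → 10 chords.
C: 8 bars × 3 beats = 24 beats; 4 beats/chord → 6 chords.
D: 24 bars × 2 beats = 48 beats; 8 beats/chord → 6 chords.
E: 21 bars × 4 beats = 84 beats; 6 beats/chord → 14 chords.
Total: 12 + 10 + 6 + 6 + 14 = 48.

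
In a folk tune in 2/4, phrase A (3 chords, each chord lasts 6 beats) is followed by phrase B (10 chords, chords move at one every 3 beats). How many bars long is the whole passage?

A: 3 × 6 = 18 beats = 9 bars.
B: 10 × 3 = 30 beats = 15 bars.
Total: 9 + 15 = 24 bars.

24 bars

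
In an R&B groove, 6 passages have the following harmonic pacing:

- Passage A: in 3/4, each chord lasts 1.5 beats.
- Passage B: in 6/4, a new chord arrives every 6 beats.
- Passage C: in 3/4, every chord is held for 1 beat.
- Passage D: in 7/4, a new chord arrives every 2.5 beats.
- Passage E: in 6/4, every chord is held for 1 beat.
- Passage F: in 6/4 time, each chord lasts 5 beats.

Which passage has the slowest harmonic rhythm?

Passage B

A: 3 beats/bar ÷ 1.5 beats/chord = 2 chords/bar.
B: 6 beats/bar ÷ 6 beats/chord = 1 chord/bar.
C: 3 beats/bar ÷ 1 beat/chord = 3 chords/bar.
D: 7 beats/bar ÷ 2.5 beats/chord = 2.8 chords/bar.
E: 6 beats/bar ÷ 1 beat/chord = 6 chords/bar.
F: 6 beats/bar ÷ 5 beats/chord = 1.2 chords/bar.
Slowest is B at 1 chords/bar.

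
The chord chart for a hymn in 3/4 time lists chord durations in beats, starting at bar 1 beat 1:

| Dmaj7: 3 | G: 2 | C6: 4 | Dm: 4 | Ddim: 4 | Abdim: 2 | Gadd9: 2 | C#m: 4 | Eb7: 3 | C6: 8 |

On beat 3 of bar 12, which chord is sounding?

Beat 3 of bar 12 is beat (12−1)×3 + 3 = 36 overall.
Running totals: Dmaj7 ends at 3, G ends at 5, C6 ends at 9, Dm ends at 13, Ddim ends at 17, Abdim ends at 19, Gadd9 ends at 21, C#m ends at 25, Eb7 ends at 28, C6 ends at 36.
Beat 36 falls within C6.

C6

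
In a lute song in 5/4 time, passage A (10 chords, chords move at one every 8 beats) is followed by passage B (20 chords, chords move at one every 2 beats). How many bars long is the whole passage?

A: 10 × 8 = 80 beats = 16 bars.
B: 20 × 2 = 40 beats = 8 bars.
Total: 16 + 8 = 24 bars.

24 bars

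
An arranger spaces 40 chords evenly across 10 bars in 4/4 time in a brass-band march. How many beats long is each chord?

10 bars × 4 beats/bar = 40 beats total.
40 beats ÷ 40 chords = 1 beats per chord.
(That is a quarter note.)

1 beat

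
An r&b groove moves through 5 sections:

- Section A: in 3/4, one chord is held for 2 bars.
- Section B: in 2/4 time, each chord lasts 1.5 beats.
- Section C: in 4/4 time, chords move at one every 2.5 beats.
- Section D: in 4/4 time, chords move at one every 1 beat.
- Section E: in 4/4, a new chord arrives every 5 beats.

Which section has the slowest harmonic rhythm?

Section A

A: each chord is 6 beats in 3/4, so 0.5 per bar.
B: each chord is 1.5 beats in 2/4, so 4/3 per bar.
C: each chord is 2.5 beats in 4/4, so 1.6 per bar.
D: each chord is 1 beat in 4/4, so 4 per bar.
E: each chord is 5 beats in 4/4, so 0.8 per bar.
Slowest is A at 0.5 chords/bar.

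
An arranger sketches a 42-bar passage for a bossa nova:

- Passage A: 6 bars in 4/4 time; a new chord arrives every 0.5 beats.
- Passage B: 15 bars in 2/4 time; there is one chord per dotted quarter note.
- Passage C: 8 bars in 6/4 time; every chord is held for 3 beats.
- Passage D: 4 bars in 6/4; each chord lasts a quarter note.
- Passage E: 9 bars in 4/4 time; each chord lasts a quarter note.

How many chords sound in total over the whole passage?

144 chords

A: 6 bars × 4 beats = 24 beats; 0.5 beats/chord → 48 chords.
B: 15 bars × 2 beats = 30 beats; 1.5 beats/chord → 20 chords.
C: 8 bars × 6 beats = 48 beats; 3 beats/chord → 16 chords.
D: 4 bars × 6 beats = 24 beats; 1 beat/chord → 24 chords.
E: 9 bars × 4 beats = 36 beats; 1 beat/chord → 36 chords.
Total: 48 + 20 + 16 + 24 + 36 = 144.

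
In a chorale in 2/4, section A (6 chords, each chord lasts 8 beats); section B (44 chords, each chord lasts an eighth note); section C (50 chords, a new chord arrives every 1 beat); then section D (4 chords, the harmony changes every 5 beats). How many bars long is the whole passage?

70 bars

A: 6 × 8 = 48 beats = 24 bars.
B: 44 × 0.5 = 22 beats = 11 bars.
C: 50 × 1 = 50 beats = 25 bars.
D: 4 × 5 = 20 beats = 10 bars.
Total: 24 + 11 + 25 + 10 = 70 bars.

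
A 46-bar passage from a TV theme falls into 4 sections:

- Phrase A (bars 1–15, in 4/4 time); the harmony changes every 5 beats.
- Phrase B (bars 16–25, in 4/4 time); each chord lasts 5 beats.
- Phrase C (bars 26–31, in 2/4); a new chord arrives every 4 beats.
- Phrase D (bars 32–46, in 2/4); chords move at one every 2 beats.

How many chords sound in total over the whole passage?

A has 60 beats and chords last 5 each, so 12 chords.
B has 40 beats and chords last 5 each, so 8 chords.
C has 12 beats and chords last 4 each, so 3 chords.
D has 30 beats and chords last 2 each, so 15 chords.
Total: 12 + 8 + 3 + 15 = 38.

38 chords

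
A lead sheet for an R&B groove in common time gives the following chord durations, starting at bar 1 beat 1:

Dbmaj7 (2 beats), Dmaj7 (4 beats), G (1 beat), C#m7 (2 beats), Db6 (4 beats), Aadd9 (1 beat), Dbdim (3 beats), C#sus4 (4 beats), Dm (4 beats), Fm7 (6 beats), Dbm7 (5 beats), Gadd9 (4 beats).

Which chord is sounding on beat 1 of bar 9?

Beat 1 of bar 9 is beat (9−1)×4 + 1 = 33 overall.
Running totals: Dbmaj7 ends at 2, Dmaj7 ends at 6, G ends at 7, C#m7 ends at 9, Db6 ends at 13, Aadd9 ends at 14, Dbdim ends at 17, C#sus4 ends at 21, Dm ends at 25, Fm7 ends at 31, Dbm7 ends at 36.
Beat 33 falls within Dbm7.

Dbm7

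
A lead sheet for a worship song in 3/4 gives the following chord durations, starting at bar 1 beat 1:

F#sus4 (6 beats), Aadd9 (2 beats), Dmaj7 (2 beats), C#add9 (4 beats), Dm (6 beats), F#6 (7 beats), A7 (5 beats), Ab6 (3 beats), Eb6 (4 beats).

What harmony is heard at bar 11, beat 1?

A7

Beat 1 of bar 11 is beat (11−1)×3 + 1 = 31 overall.
Running totals: F#sus4 ends at 6, Aadd9 ends at 8, Dmaj7 ends at 10, C#add9 ends at 14, Dm ends at 20, F#6 ends at 27, A7 ends at 32.
Beat 31 falls within A7.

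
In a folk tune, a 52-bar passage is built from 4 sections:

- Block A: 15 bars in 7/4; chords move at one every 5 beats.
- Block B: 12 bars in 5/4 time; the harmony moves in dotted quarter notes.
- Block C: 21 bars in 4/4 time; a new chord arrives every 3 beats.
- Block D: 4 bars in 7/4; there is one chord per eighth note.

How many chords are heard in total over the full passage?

A: 15 bars × 7 beats = 105 beats; 5 beats/chord → 21 chords.
B: 12 bars × 5 beats = 60 beats; 1.5 beats/chord → 40 chords.
C: 21 bars × 4 beats = 84 beats; 3 beats/chord → 28 chords.
D: 4 bars × 7 beats = 28 beats; 0.5 beats/chord → 56 chords.
Total: 21 + 40 + 28 + 56 = 145.

145 chords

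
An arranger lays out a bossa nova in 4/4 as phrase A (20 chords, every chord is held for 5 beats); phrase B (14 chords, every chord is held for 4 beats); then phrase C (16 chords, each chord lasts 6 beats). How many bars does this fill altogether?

A: 20 × 5 = 100 beats = 25 bars.
B: 14 × 4 = 56 beats = 14 bars.
C: 16 × 6 = 96 beats = 24 bars.
Total: 25 + 14 + 24 = 63 bars.

63 bars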